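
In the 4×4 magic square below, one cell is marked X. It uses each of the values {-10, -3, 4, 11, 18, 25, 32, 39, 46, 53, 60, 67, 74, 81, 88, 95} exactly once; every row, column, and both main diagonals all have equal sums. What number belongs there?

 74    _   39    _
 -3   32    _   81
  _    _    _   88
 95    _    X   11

The 16 entries sum to 680, so each line sums to 680/4 = 170.
Row 2 must total 170; the given cells sum to 110, so (2,3) = 60.
Column 1 must total 170; the given cells sum to 166, so (3,1) = 4.
The remaining cell in column 4 is (1,4) = 170 − 180 = -10.
Main diagonal must total 170; the given cells sum to 117, so (3,3) = 53.
From anti-diagonal, 170 − (-10 + 60 + 95) gives (3,2) = 25.
Row 1 must total 170; the given cells sum to 103, so (1,2) = 67.
Column 2: 67 + 32 + 25 + ? = 170, so (4,2) = 46.
Using column 3: 39 + 60 + 53 + ? → (4,3) = 170 − 152 = 18.

18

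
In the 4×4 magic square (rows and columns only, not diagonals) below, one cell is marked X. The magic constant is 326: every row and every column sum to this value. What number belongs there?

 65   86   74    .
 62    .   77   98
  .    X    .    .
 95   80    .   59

71

Row 1: 65 + 86 + 74 + ? = 326, so (1,4) = 101.
Row 2 needs 326; the known cells sum to 237, so (2,2) = 89.
Row 4 must total 326; the given cells sum to 234, so (4,3) = 92.
From column 1, 326 − (65 + 62 + 95) gives (3,1) = 104.
Column 2 must total 326; the given cells sum to 255, so (3,2) = 71.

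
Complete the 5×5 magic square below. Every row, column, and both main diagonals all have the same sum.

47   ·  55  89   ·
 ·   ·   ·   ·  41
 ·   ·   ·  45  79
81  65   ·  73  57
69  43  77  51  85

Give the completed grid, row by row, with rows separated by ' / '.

Row 5 is already complete: 69 + 43 + 77 + 51 + 85 = 325, so that is the magic constant.
From row 4, 325 − (81 + 65 + 73 + 57) gives (4,3) = 49.
Column 4: 89 + 45 + 73 + 51 + ? = 325, so (2,4) = 67.
The remaining cell in column 5 is (1,5) = 325 − 262 = 63.
Anti-diagonal needs 325; the known cells sum to 264, so (3,3) = 61.
Row 1 needs 325; the known cells sum to 254, so (1,2) = 71.
Column 3: 55 + 61 + 49 + 77 + ? = 325, so (2,3) = 83.
Using main diagonal: 47 + 61 + 73 + 85 + ? → (2,2) = 325 − 266 = 59.
Row 2 needs 325; the known cells sum to 250, so (2,1) = 75.
Column 1 needs 325; the known cells sum to 272, so (3,1) = 53.
Using column 2: 71 + 59 + 65 + 43 + ? → (3,2) = 325 − 238 = 87.

47 71 55 89 63 / 75 59 83 67 41 / 53 87 61 45 79 / 81 65 49 73 57 / 69 43 77 51 85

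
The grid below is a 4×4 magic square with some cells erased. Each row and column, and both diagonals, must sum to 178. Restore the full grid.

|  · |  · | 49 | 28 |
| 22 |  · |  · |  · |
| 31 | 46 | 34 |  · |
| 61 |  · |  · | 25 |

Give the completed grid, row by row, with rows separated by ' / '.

The remaining cell in row 3 is (3,4) = 178 − 111 = 67.
Column 1: 22 + 31 + 61 + ? = 178, so (1,1) = 64.
From column 4, 178 − (28 + 67 + 25) gives (2,4) = 58.
Main diagonal needs 178; the known cells sum to 123, so (2,2) = 55.
Using anti-diagonal: 28 + 46 + 61 + ? → (2,3) = 178 − 135 = 43.
Row 1: 64 + 49 + 28 + ? = 178, so (1,2) = 37.
Using column 2: 37 + 55 + 46 + ? → (4,2) = 178 − 138 = 40.
Column 3: 49 + 43 + 34 + ? = 178, so (4,3) = 52.

64 37 49 28 / 22 55 43 58 / 31 46 34 67 / 61 40 52 25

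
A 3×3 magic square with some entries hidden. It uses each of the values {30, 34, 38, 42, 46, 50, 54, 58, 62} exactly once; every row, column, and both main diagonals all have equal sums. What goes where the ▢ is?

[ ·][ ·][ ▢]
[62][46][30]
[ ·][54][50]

58

The 9 entries sum to 414, so each line sums to 414/3 = 138.
From row 3, 138 − (54 + 50) gives (3,1) = 34.
Column 1: 62 + 34 + ? = 138, so (1,1) = 42.
Using column 2: 46 + 54 + ? → (1,2) = 138 − 100 = 38.
The remaining cell in column 3 is (1,3) = 138 − 80 = 58.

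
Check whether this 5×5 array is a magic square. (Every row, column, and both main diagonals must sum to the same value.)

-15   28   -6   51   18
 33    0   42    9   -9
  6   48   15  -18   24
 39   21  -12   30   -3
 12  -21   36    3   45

No — row 3 sums to 75 but column 2 sums to 76.

Row 1: -15 + 28 + (-6) + 51 + 18 = 76.
Row 2: 33 + 0 + 42 + 9 + (-9) = 75.
Row 3: 6 + 48 + 15 + (-18) + 24 = 75.
Row 4: 39 + 21 + (-12) + 30 + (-3) = 75.
Row 5: 12 + (-21) + 36 + 3 + 45 = 75.
Column 1: -15 + 33 + 6 + 39 + 12 = 75.
Column 2: 28 + 0 + 48 + 21 + (-21) = 76.
Column 3: -6 + 42 + 15 + (-12) + 36 = 75.
Column 4: 51 + 9 + (-18) + 30 + 3 = 75.
Column 5: 18 + (-9) + 24 + (-3) + 45 = 75.
Main diagonal: -15 + 0 + 15 + 30 + 45 = 75.
Anti-diagonal: 18 + 9 + 15 + 21 + 12 = 75.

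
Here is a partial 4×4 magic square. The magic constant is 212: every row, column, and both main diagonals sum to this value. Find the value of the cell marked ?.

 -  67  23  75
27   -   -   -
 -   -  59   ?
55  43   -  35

39

The remaining cell in row 1 is (1,1) = 212 − 165 = 47.
The remaining cell in row 4 is (4,3) = 212 − 133 = 79.
Using column 1: 47 + 27 + 55 + ? → (3,1) = 212 − 129 = 83.
The remaining cell in column 3 is (2,3) = 212 − 161 = 51.
Main diagonal: 47 + 59 + 35 + ? = 212, so (2,2) = 71.
Using anti-diagonal: 75 + 51 + 55 + ? → (3,2) = 212 − 181 = 31.
Row 2 needs 212; the known cells sum to 149, so (2,4) = 63.
From row 3, 212 − (83 + 31 + 59) gives (3,4) = 39.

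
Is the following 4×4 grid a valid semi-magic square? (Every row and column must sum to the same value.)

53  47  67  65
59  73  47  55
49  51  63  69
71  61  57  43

Row 1: 53 + 47 + 67 + 65 = 232.
Row 2: 59 + 73 + 47 + 55 = 234.
Row 3: 49 + 51 + 63 + 69 = 232.
Row 4: 71 + 61 + 57 + 43 = 232.
Column 1: 53 + 59 + 49 + 71 = 232.
Column 2: 47 + 73 + 51 + 61 = 232.
Column 3: 67 + 47 + 63 + 57 = 234.
Column 4: 65 + 55 + 69 + 43 = 232.

No — row 2 sums to 234 but row 4 sums to 232.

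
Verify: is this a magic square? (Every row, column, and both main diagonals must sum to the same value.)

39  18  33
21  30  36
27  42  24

Row 1: 39 + 18 + 33 = 90.
Row 2: 21 + 30 + 36 = 87.
Row 3: 27 + 42 + 24 = 93.
Column 1: 39 + 21 + 27 = 87.
Column 2: 18 + 30 + 42 = 90.
Column 3: 33 + 36 + 24 = 93.
Main diagonal: 39 + 30 + 24 = 93.
Anti-diagonal: 33 + 30 + 27 = 90.

No — row 3 sums to 93 but column 1 sums to 87.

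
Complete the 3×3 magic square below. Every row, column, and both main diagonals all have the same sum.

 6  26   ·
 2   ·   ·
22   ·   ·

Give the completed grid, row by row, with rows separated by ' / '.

Column 1 is already complete: 6 + 2 + 22 = 30, so that is the magic constant.
Using row 1: 6 + 26 + ? → (1,3) = 30 − 32 = -2.
From anti-diagonal, 30 − (-2 + 22) gives (2,2) = 10.
Row 2 must total 30; the given cells sum to 12, so (2,3) = 18.
From column 2, 30 − (26 + 10) gives (3,2) = -6.
Using column 3: -2 + 18 + ? → (3,3) = 30 − 16 = 14.

6 26 -2 / 2 10 18 / 22 -6 14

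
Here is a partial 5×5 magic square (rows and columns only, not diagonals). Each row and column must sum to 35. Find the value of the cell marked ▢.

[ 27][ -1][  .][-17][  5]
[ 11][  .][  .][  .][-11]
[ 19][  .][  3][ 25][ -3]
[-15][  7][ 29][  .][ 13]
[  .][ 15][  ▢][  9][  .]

-13

From row 1, 35 − (27 + (-1) + (-17) + 5) gives (1,3) = 21.
Row 3: 19 + 3 + 25 + (-3) + ? = 35, so (3,2) = -9.
From row 4, 35 − (-15 + 7 + 29 + 13) gives (4,4) = 1.
Using column 1: 27 + 11 + 19 + (-15) + ? → (5,1) = 35 − 42 = -7.
Column 2 needs 35; the known cells sum to 12, so (2,2) = 23.
Column 4 needs 35; the known cells sum to 18, so (2,4) = 17.
From column 5, 35 − (5 + (-11) + (-3) + 13) gives (5,5) = 31.
The remaining cell in row 2 is (2,3) = 35 − 40 = -5.
Using row 5: -7 + 15 + 9 + 31 + ? → (5,3) = 35 − 48 = -13.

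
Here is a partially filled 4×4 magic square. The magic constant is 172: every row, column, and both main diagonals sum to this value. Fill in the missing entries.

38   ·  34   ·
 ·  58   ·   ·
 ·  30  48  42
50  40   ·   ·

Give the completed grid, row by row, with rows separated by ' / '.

Row 3 must total 172; the given cells sum to 120, so (3,1) = 52.
Column 1 must total 172; the given cells sum to 140, so (2,1) = 32.
Using column 2: 58 + 30 + 40 + ? → (1,2) = 172 − 128 = 44.
The remaining cell in main diagonal is (4,4) = 172 − 144 = 28.
From row 1, 172 − (38 + 44 + 34) gives (1,4) = 56.
From row 4, 172 − (50 + 40 + 28) gives (4,3) = 54.
Column 3: 34 + 48 + 54 + ? = 172, so (2,3) = 36.
Column 4: 56 + 42 + 28 + ? = 172, so (2,4) = 46.

38 44 34 56 / 32 58 36 46 / 52 30 48 42 / 50 40 54 28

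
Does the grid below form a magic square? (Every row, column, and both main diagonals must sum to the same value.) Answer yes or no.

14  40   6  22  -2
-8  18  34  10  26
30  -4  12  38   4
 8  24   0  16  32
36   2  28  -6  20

Row 1: 14 + 40 + 6 + 22 + (-2) = 80.
Row 2: -8 + 18 + 34 + 10 + 26 = 80.
Row 3: 30 + (-4) + 12 + 38 + 4 = 80.
Row 4: 8 + 24 + 0 + 16 + 32 = 80.
Row 5: 36 + 2 + 28 + (-6) + 20 = 80.
Column 1: 14 + (-8) + 30 + 8 + 36 = 80.
Column 2: 40 + 18 + (-4) + 24 + 2 = 80.
Column 3: 6 + 34 + 12 + 0 + 28 = 80.
Column 4: 22 + 10 + 38 + 16 + (-6) = 80.
Column 5: -2 + 26 + 4 + 32 + 20 = 80.
Main diagonal: 14 + 18 + 12 + 16 + 20 = 80.
Anti-diagonal: -2 + 10 + 12 + 24 + 36 = 80.
All lines sum to 80.

Yes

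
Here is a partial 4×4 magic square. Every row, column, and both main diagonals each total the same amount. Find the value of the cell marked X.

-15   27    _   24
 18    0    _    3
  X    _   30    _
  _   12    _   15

Main diagonal is complete and sums to 30; that is the magic constant.
From row 1, 30 − (-15 + 27 + 24) gives (1,3) = -6.
From row 2, 30 − (18 + 0 + 3) gives (2,3) = 9.
Column 2: 27 + 0 + 12 + ? = 30, so (3,2) = -9.
Column 3: -6 + 9 + 30 + ? = 30, so (4,3) = -3.
Column 4 needs 30; the known cells sum to 42, so (3,4) = -12.
The remaining cell in anti-diagonal is (4,1) = 30 − 24 = 6.
Using row 3: -9 + 30 + (-12) + ? → (3,1) = 30 − 9 = 21.

21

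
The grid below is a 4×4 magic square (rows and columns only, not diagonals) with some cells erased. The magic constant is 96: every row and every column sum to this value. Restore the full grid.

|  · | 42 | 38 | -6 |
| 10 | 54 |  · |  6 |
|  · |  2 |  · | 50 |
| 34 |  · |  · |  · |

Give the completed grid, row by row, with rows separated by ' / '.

Row 1 needs 96; the known cells sum to 74, so (1,1) = 22.
Row 2 needs 96; the known cells sum to 70, so (2,3) = 26.
Using column 1: 22 + 10 + 34 + ? → (3,1) = 96 − 66 = 30.
The remaining cell in column 2 is (4,2) = 96 − 98 = -2.
The remaining cell in column 4 is (4,4) = 96 − 50 = 46.
Row 3 needs 96; the known cells sum to 82, so (3,3) = 14.
Row 4 needs 96; the known cells sum to 78, so (4,3) = 18.

22 42 38 -6 / 10 54 26 6 / 30 2 14 50 / 34 -2 18 46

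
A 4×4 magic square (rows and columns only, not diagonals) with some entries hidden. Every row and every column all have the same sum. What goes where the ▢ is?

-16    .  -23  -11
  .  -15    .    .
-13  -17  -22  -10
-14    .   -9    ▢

Row 3 is complete and sums to -62; that is the magic constant.
Using row 1: -16 + (-23) + (-11) + ? → (1,2) = -62 − (-50) = -12.
Column 1 must total -62; the given cells sum to -43, so (2,1) = -19.
From column 2, -62 − (-12 + (-15) + (-17)) gives (4,2) = -18.
From column 3, -62 − (-23 + (-22) + (-9)) gives (2,3) = -8.
Row 2 must total -62; the given cells sum to -42, so (2,4) = -20.
From row 4, -62 − (-14 + (-18) + (-9)) gives (4,4) = -21.

-21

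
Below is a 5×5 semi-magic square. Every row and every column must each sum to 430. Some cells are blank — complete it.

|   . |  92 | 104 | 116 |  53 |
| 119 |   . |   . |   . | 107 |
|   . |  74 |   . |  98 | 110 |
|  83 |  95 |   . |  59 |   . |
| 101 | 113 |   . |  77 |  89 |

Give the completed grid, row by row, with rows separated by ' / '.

65 92 104 116 53 / 119 56 68 80 107 / 62 74 86 98 110 / 83 95 122 59 71 / 101 113 50 77 89

Row 1 must total 430; the given cells sum to 365, so (1,1) = 65.
The remaining cell in row 5 is (5,3) = 430 − 380 = 50.
The remaining cell in column 1 is (3,1) = 430 − 368 = 62.
Using column 2: 92 + 74 + 95 + 113 + ? → (2,2) = 430 − 374 = 56.
Column 4 must total 430; the given cells sum to 350, so (2,4) = 80.
From column 5, 430 − (53 + 107 + 110 + 89) gives (4,5) = 71.
The remaining cell in row 2 is (2,3) = 430 − 362 = 68.
Using row 3: 62 + 74 + 98 + 110 + ? → (3,3) = 430 − 344 = 86.
Row 4 must total 430; the given cells sum to 308, so (4,3) = 122.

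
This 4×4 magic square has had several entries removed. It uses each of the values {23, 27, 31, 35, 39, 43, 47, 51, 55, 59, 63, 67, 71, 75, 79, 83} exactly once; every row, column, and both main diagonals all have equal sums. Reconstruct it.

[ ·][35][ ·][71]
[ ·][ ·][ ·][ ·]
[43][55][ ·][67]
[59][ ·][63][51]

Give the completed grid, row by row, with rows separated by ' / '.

31 35 75 71 / 79 83 27 23 / 43 55 47 67 / 59 39 63 51

The 16 entries sum to 848, so each line sums to 848/4 = 212.
From row 3, 212 − (43 + 55 + 67) gives (3,3) = 47.
Using row 4: 59 + 63 + 51 + ? → (4,2) = 212 − 173 = 39.
Column 2 needs 212; the known cells sum to 129, so (2,2) = 83.
Column 4: 71 + 67 + 51 + ? = 212, so (2,4) = 23.
Using main diagonal: 83 + 47 + 51 + ? → (1,1) = 212 − 181 = 31.
Anti-diagonal needs 212; the known cells sum to 185, so (2,3) = 27.
Row 1 must total 212; the given cells sum to 137, so (1,3) = 75.
Row 2: 83 + 27 + 23 + ? = 212, so (2,1) = 79.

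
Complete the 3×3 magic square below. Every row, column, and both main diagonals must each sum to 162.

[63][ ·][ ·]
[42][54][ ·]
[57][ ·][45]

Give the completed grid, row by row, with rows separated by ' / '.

Row 2 needs 162; the known cells sum to 96, so (2,3) = 66.
Row 3 must total 162; the given cells sum to 102, so (3,2) = 60.
From column 2, 162 − (54 + 60) gives (1,2) = 48.
From column 3, 162 − (66 + 45) gives (1,3) = 51.

63 48 51 / 42 54 66 / 57 60 45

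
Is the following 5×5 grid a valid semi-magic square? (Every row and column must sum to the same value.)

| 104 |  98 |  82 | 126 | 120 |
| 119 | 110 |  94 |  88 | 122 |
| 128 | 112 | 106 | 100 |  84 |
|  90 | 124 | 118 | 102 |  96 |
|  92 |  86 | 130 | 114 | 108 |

No — row 2 sums to 533 but row 4 sums to 530.

Row 1: 104 + 98 + 82 + 126 + 120 = 530.
Row 2: 119 + 110 + 94 + 88 + 122 = 533.
Row 3: 128 + 112 + 106 + 100 + 84 = 530.
Row 4: 90 + 124 + 118 + 102 + 96 = 530.
Row 5: 92 + 86 + 130 + 114 + 108 = 530.
Column 1: 104 + 119 + 128 + 90 + 92 = 533.
Column 2: 98 + 110 + 112 + 124 + 86 = 530.
Column 3: 82 + 94 + 106 + 118 + 130 = 530.
Column 4: 126 + 88 + 100 + 102 + 114 = 530.
Column 5: 120 + 122 + 84 + 96 + 108 = 530.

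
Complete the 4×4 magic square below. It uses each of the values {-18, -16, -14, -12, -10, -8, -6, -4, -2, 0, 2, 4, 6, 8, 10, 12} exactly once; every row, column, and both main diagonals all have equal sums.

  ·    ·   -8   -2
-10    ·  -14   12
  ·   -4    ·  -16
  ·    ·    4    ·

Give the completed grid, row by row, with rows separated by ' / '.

The 16 entries sum to -48, so each line sums to -48/4 = -12.
Row 2 must total -12; the given cells sum to -12, so (2,2) = 0.
Column 3: -8 + (-14) + 4 + ? = -12, so (3,3) = 6.
From column 4, -12 − (-2 + 12 + (-16)) gives (4,4) = -6.
Main diagonal needs -12; the known cells sum to 0, so (1,1) = -12.
From anti-diagonal, -12 − (-2 + (-14) + (-4)) gives (4,1) = 8.
Row 1: -12 + (-8) + (-2) + ? = -12, so (1,2) = 10.
Row 3: -4 + 6 + (-16) + ? = -12, so (3,1) = 2.
Using row 4: 8 + 4 + (-6) + ? → (4,2) = -12 − 6 = -18.

-12 10 -8 -2 / -10 0 -14 12 / 2 -4 6 -16 / 8 -18 4 -6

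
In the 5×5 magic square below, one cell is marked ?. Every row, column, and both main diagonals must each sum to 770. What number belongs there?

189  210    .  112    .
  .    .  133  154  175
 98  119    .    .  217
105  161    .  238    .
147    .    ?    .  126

224

The remaining cell in column 1 is (2,1) = 770 − 539 = 231.
Row 2 must total 770; the given cells sum to 693, so (2,2) = 77.
From column 2, 770 − (210 + 77 + 119 + 161) gives (5,2) = 203.
From main diagonal, 770 − (189 + 77 + 238 + 126) gives (3,3) = 140.
The remaining cell in anti-diagonal is (1,5) = 770 − 602 = 168.
Row 1 needs 770; the known cells sum to 679, so (1,3) = 91.
Using row 3: 98 + 119 + 140 + 217 + ? → (3,4) = 770 − 574 = 196.
Using column 4: 112 + 154 + 196 + 238 + ? → (5,4) = 770 − 700 = 70.
The remaining cell in column 5 is (4,5) = 770 − 686 = 84.
Using row 4: 105 + 161 + 238 + 84 + ? → (4,3) = 770 − 588 = 182.
Using row 5: 147 + 203 + 70 + 126 + ? → (5,3) = 770 − 546 = 224.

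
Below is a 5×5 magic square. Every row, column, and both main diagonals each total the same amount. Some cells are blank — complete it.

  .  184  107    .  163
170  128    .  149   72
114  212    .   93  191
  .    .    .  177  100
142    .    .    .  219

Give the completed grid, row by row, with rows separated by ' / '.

Column 5 is already complete: 163 + 72 + 191 + 100 + 219 = 745, so that is the magic constant.
Row 2: 170 + 128 + 149 + 72 + ? = 745, so (2,3) = 226.
Row 3: 114 + 212 + 93 + 191 + ? = 745, so (3,3) = 135.
Main diagonal needs 745; the known cells sum to 659, so (1,1) = 86.
Anti-diagonal must total 745; the given cells sum to 589, so (4,2) = 156.
The remaining cell in row 1 is (1,4) = 745 − 540 = 205.
Column 1 must total 745; the given cells sum to 512, so (4,1) = 233.
Column 2: 184 + 128 + 212 + 156 + ? = 745, so (5,2) = 65.
Column 4 needs 745; the known cells sum to 624, so (5,4) = 121.
The remaining cell in row 4 is (4,3) = 745 − 666 = 79.
From row 5, 745 − (142 + 65 + 121 + 219) gives (5,3) = 198.

86 184 107 205 163 / 170 128 226 149 72 / 114 212 135 93 191 / 233 156 79 177 100 / 142 65 198 121 219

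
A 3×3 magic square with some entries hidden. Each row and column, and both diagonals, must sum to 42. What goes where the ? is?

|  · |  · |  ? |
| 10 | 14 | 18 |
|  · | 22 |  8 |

Row 3 needs 42; the known cells sum to 30, so (3,1) = 12.
Column 1 needs 42; the known cells sum to 22, so (1,1) = 20.
The remaining cell in column 2 is (1,2) = 42 − 36 = 6.
Using column 3: 18 + 8 + ? → (1,3) = 42 − 26 = 16.

16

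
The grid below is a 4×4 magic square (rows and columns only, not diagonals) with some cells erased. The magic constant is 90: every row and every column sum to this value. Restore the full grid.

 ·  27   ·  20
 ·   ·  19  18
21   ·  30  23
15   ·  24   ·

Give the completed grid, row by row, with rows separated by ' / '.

26 27 17 20 / 28 25 19 18 / 21 16 30 23 / 15 22 24 29

Row 3 needs 90; the known cells sum to 74, so (3,2) = 16.
From column 3, 90 − (19 + 30 + 24) gives (1,3) = 17.
Column 4: 20 + 18 + 23 + ? = 90, so (4,4) = 29.
From row 1, 90 − (27 + 17 + 20) gives (1,1) = 26.
Using row 4: 15 + 24 + 29 + ? → (4,2) = 90 − 68 = 22.
Column 1 needs 90; the known cells sum to 62, so (2,1) = 28.
The remaining cell in column 2 is (2,2) = 90 − 65 = 25.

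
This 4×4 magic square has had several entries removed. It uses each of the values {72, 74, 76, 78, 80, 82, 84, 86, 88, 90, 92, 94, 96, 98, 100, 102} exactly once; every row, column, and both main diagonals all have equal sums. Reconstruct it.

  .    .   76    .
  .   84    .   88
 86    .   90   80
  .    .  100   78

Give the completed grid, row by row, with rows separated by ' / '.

96 74 76 102 / 94 84 82 88 / 86 92 90 80 / 72 98 100 78

The 16 entries sum to 1392, so each line sums to 1392/4 = 348.
Row 3 needs 348; the known cells sum to 256, so (3,2) = 92.
The remaining cell in column 3 is (2,3) = 348 − 266 = 82.
Column 4 must total 348; the given cells sum to 246, so (1,4) = 102.
Main diagonal needs 348; the known cells sum to 252, so (1,1) = 96.
Anti-diagonal must total 348; the given cells sum to 276, so (4,1) = 72.
Row 1 must total 348; the given cells sum to 274, so (1,2) = 74.
Row 2 must total 348; the given cells sum to 254, so (2,1) = 94.
The remaining cell in row 4 is (4,2) = 348 − 250 = 98.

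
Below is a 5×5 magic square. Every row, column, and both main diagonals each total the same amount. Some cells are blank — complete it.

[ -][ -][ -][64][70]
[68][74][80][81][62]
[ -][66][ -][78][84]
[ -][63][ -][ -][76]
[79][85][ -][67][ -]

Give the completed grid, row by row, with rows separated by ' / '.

71 77 83 64 70 / 68 74 80 81 62 / 65 66 72 78 84 / 82 63 69 75 76 / 79 85 61 67 73

Row 2 is already complete: 68 + 74 + 80 + 81 + 62 = 365, so that is the magic constant.
Column 2 must total 365; the given cells sum to 288, so (1,2) = 77.
Column 4: 64 + 81 + 78 + 67 + ? = 365, so (4,4) = 75.
Column 5: 70 + 62 + 84 + 76 + ? = 365, so (5,5) = 73.
From anti-diagonal, 365 − (70 + 81 + 63 + 79) gives (3,3) = 72.
Row 3 must total 365; the given cells sum to 300, so (3,1) = 65.
Using row 5: 79 + 85 + 67 + 73 + ? → (5,3) = 365 − 304 = 61.
Using main diagonal: 74 + 72 + 75 + 73 + ? → (1,1) = 365 − 294 = 71.
The remaining cell in row 1 is (1,3) = 365 − 282 = 83.
Column 1 needs 365; the known cells sum to 283, so (4,1) = 82.
Using column 3: 83 + 80 + 72 + 61 + ? → (4,3) = 365 − 296 = 69.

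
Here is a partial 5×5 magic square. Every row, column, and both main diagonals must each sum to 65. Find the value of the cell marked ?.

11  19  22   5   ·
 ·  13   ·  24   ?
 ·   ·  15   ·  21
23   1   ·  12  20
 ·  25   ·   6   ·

2

Row 1 must total 65; the given cells sum to 57, so (1,5) = 8.
Row 4: 23 + 1 + 12 + 20 + ? = 65, so (4,3) = 9.
Column 2: 19 + 13 + 1 + 25 + ? = 65, so (3,2) = 7.
Column 4: 5 + 24 + 12 + 6 + ? = 65, so (3,4) = 18.
From main diagonal, 65 − (11 + 13 + 15 + 12) gives (5,5) = 14.
Anti-diagonal: 8 + 24 + 15 + 1 + ? = 65, so (5,1) = 17.
Row 3: 7 + 15 + 18 + 21 + ? = 65, so (3,1) = 4.
The remaining cell in row 5 is (5,3) = 65 − 62 = 3.
The remaining cell in column 1 is (2,1) = 65 − 55 = 10.
From column 3, 65 − (22 + 15 + 9 + 3) gives (2,3) = 16.
Column 5 must total 65; the given cells sum to 63, so (2,5) = 2.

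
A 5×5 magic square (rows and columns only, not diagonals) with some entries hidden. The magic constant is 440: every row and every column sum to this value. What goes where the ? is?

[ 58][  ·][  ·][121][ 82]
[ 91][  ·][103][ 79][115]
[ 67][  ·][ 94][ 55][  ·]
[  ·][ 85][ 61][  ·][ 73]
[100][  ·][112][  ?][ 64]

88

Row 2 needs 440; the known cells sum to 388, so (2,2) = 52.
Column 1 needs 440; the known cells sum to 316, so (4,1) = 124.
Column 3: 103 + 94 + 61 + 112 + ? = 440, so (1,3) = 70.
Column 5 must total 440; the given cells sum to 334, so (3,5) = 106.
From row 1, 440 − (58 + 70 + 121 + 82) gives (1,2) = 109.
Using row 3: 67 + 94 + 55 + 106 + ? → (3,2) = 440 − 322 = 118.
Row 4 needs 440; the known cells sum to 343, so (4,4) = 97.
Column 2 must total 440; the given cells sum to 364, so (5,2) = 76.
The remaining cell in column 4 is (5,4) = 440 − 352 = 88.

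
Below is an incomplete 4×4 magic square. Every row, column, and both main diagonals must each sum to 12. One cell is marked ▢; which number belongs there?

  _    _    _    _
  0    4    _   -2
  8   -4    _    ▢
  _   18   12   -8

6

From row 2, 12 − (0 + 4 + (-2)) gives (2,3) = 10.
From row 4, 12 − (18 + 12 + (-8)) gives (4,1) = -10.
Column 1 must total 12; the given cells sum to -2, so (1,1) = 14.
Column 2: 4 + (-4) + 18 + ? = 12, so (1,2) = -6.
Main diagonal: 14 + 4 + (-8) + ? = 12, so (3,3) = 2.
The remaining cell in anti-diagonal is (1,4) = 12 − (-4) = 16.
Row 1 must total 12; the given cells sum to 24, so (1,3) = -12.
Row 3 needs 12; the known cells sum to 6, so (3,4) = 6.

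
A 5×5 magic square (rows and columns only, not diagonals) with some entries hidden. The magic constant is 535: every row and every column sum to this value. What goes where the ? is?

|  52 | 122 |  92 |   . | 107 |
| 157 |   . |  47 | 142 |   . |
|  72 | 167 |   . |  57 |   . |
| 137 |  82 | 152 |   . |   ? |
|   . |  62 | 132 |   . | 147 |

67

Row 1 needs 535; the known cells sum to 373, so (1,4) = 162.
The remaining cell in column 1 is (5,1) = 535 − 418 = 117.
From column 2, 535 − (122 + 167 + 82 + 62) gives (2,2) = 102.
Column 3 must total 535; the given cells sum to 423, so (3,3) = 112.
Row 2 needs 535; the known cells sum to 448, so (2,5) = 87.
The remaining cell in row 3 is (3,5) = 535 − 408 = 127.
Row 5 must total 535; the given cells sum to 458, so (5,4) = 77.
From column 4, 535 − (162 + 142 + 57 + 77) gives (4,4) = 97.
Column 5 needs 535; the known cells sum to 468, so (4,5) = 67.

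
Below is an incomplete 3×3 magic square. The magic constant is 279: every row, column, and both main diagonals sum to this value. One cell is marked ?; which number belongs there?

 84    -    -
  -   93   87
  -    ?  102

Row 2: 93 + 87 + ? = 279, so (2,1) = 99.
The remaining cell in column 1 is (3,1) = 279 − 183 = 96.
Column 3: 87 + 102 + ? = 279, so (1,3) = 90.
Using row 1: 84 + 90 + ? → (1,2) = 279 − 174 = 105.
Row 3 must total 279; the given cells sum to 198, so (3,2) = 81.

81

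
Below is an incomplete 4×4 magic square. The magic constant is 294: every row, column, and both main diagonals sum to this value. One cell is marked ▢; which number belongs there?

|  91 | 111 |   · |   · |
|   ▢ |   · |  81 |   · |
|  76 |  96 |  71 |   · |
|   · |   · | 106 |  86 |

66

The remaining cell in row 3 is (3,4) = 294 − 243 = 51.
The remaining cell in column 3 is (1,3) = 294 − 258 = 36.
From main diagonal, 294 − (91 + 71 + 86) gives (2,2) = 46.
The remaining cell in row 1 is (1,4) = 294 − 238 = 56.
From column 2, 294 − (111 + 46 + 96) gives (4,2) = 41.
The remaining cell in column 4 is (2,4) = 294 − 193 = 101.
Using anti-diagonal: 56 + 81 + 96 + ? → (4,1) = 294 − 233 = 61.
Row 2: 46 + 81 + 101 + ? = 294, so (2,1) = 66.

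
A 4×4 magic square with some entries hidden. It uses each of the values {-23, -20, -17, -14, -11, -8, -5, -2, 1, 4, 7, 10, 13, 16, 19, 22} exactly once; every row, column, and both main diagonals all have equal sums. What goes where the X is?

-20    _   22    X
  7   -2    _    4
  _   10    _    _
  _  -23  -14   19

-17

The 16 entries sum to -8, so each line sums to -8/4 = -2.
From row 2, -2 − (7 + (-2) + 4) gives (2,3) = -11.
Row 4 needs -2; the known cells sum to -18, so (4,1) = 16.
The remaining cell in column 1 is (3,1) = -2 − 3 = -5.
The remaining cell in column 2 is (1,2) = -2 − (-15) = 13.
Column 3: 22 + (-11) + (-14) + ? = -2, so (3,3) = 1.
From anti-diagonal, -2 − (-11 + 10 + 16) gives (1,4) = -17.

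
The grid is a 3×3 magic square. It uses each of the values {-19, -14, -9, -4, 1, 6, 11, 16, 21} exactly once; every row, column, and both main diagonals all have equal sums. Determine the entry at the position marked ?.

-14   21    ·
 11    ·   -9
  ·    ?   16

The 9 entries sum to 9, so each line sums to 9/3 = 3.
Row 1: -14 + 21 + ? = 3, so (1,3) = -4.
Row 2: 11 + (-9) + ? = 3, so (2,2) = 1.
The remaining cell in column 1 is (3,1) = 3 − (-3) = 6.
Column 2 must total 3; the given cells sum to 22, so (3,2) = -19.

-19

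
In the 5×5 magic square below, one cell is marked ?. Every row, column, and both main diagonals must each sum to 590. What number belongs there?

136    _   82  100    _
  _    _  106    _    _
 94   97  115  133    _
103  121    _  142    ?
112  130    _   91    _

Row 3 must total 590; the given cells sum to 439, so (3,5) = 151.
The remaining cell in column 1 is (2,1) = 590 − 445 = 145.
Column 4: 100 + 133 + 142 + 91 + ? = 590, so (2,4) = 124.
The remaining cell in anti-diagonal is (1,5) = 590 − 472 = 118.
The remaining cell in row 1 is (1,2) = 590 − 436 = 154.
Column 2 must total 590; the given cells sum to 502, so (2,2) = 88.
Using main diagonal: 136 + 88 + 115 + 142 + ? → (5,5) = 590 − 481 = 109.
Row 2 must total 590; the given cells sum to 463, so (2,5) = 127.
Row 5: 112 + 130 + 91 + 109 + ? = 590, so (5,3) = 148.
From column 3, 590 − (82 + 106 + 115 + 148) gives (4,3) = 139.
From column 5, 590 − (118 + 127 + 151 + 109) gives (4,5) = 85.

85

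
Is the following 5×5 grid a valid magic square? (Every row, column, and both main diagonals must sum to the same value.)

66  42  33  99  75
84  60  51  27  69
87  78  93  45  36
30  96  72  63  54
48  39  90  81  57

No — row 2 sums to 291 but main diagonal sums to 339.

Row 1: 66 + 42 + 33 + 99 + 75 = 315.
Row 2: 84 + 60 + 51 + 27 + 69 = 291.
Row 3: 87 + 78 + 93 + 45 + 36 = 339.
Row 4: 30 + 96 + 72 + 63 + 54 = 315.
Row 5: 48 + 39 + 90 + 81 + 57 = 315.
Column 1: 66 + 84 + 87 + 30 + 48 = 315.
Column 2: 42 + 60 + 78 + 96 + 39 = 315.
Column 3: 33 + 51 + 93 + 72 + 90 = 339.
Column 4: 99 + 27 + 45 + 63 + 81 = 315.
Column 5: 75 + 69 + 36 + 54 + 57 = 291.
Main diagonal: 66 + 60 + 93 + 63 + 57 = 339.
Anti-diagonal: 75 + 27 + 93 + 96 + 48 = 339.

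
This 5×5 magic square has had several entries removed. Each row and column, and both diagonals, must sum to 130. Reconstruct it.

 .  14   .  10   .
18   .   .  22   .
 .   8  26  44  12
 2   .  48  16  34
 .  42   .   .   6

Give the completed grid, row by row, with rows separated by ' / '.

Row 3 needs 130; the known cells sum to 90, so (3,1) = 40.
Row 4: 2 + 48 + 16 + 34 + ? = 130, so (4,2) = 30.
Column 2: 14 + 8 + 30 + 42 + ? = 130, so (2,2) = 36.
Column 4 needs 130; the known cells sum to 92, so (5,4) = 38.
Using main diagonal: 36 + 26 + 16 + 6 + ? → (1,1) = 130 − 84 = 46.
Column 1 must total 130; the given cells sum to 106, so (5,1) = 24.
Using anti-diagonal: 22 + 26 + 30 + 24 + ? → (1,5) = 130 − 102 = 28.
From row 1, 130 − (46 + 14 + 10 + 28) gives (1,3) = 32.
Row 5: 24 + 42 + 38 + 6 + ? = 130, so (5,3) = 20.
Column 3: 32 + 26 + 48 + 20 + ? = 130, so (2,3) = 4.
Using column 5: 28 + 12 + 34 + 6 + ? → (2,5) = 130 − 80 = 50.

46 14 32 10 28 / 18 36 4 22 50 / 40 8 26 44 12 / 2 30 48 16 34 / 24 42 20 38 6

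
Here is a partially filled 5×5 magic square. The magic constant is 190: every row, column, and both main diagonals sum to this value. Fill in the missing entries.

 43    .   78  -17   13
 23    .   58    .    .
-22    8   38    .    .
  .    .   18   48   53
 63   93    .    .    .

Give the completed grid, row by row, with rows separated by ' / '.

Row 1 needs 190; the known cells sum to 117, so (1,2) = 73.
Column 1 must total 190; the given cells sum to 107, so (4,1) = 83.
Column 3: 78 + 58 + 38 + 18 + ? = 190, so (5,3) = -2.
Row 4 must total 190; the given cells sum to 202, so (4,2) = -12.
Using column 2: 73 + 8 + (-12) + 93 + ? → (2,2) = 190 − 162 = 28.
Main diagonal must total 190; the given cells sum to 157, so (5,5) = 33.
Using anti-diagonal: 13 + 38 + (-12) + 63 + ? → (2,4) = 190 − 102 = 88.
Row 2 must total 190; the given cells sum to 197, so (2,5) = -7.
From row 5, 190 − (63 + 93 + (-2) + 33) gives (5,4) = 3.
Column 4 needs 190; the known cells sum to 122, so (3,4) = 68.
From column 5, 190 − (13 + (-7) + 53 + 33) gives (3,5) = 98.

43 73 78 -17 13 / 23 28 58 88 -7 / -22 8 38 68 98 / 83 -12 18 48 53 / 63 93 -2 3 33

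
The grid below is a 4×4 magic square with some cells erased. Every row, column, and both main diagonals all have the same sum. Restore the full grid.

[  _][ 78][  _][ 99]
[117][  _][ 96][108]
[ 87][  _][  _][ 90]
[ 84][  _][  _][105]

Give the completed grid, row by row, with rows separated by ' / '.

Column 4 is already complete: 99 + 108 + 90 + 105 = 402, so that is the magic constant.
Row 2: 117 + 96 + 108 + ? = 402, so (2,2) = 81.
Column 1: 117 + 87 + 84 + ? = 402, so (1,1) = 114.
Main diagonal: 114 + 81 + 105 + ? = 402, so (3,3) = 102.
Anti-diagonal: 99 + 96 + 84 + ? = 402, so (3,2) = 123.
The remaining cell in row 1 is (1,3) = 402 − 291 = 111.
Column 2: 78 + 81 + 123 + ? = 402, so (4,2) = 120.
The remaining cell in column 3 is (4,3) = 402 − 309 = 93.

114 78 111 99 / 117 81 96 108 / 87 123 102 90 / 84 120 93 105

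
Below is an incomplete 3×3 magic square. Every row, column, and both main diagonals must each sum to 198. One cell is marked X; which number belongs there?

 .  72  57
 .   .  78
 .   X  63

Row 1: 72 + 57 + ? = 198, so (1,1) = 69.
From main diagonal, 198 − (69 + 63) gives (2,2) = 66.
From anti-diagonal, 198 − (57 + 66) gives (3,1) = 75.
Using row 2: 66 + 78 + ? → (2,1) = 198 − 144 = 54.
Using row 3: 75 + 63 + ? → (3,2) = 198 − 138 = 60.

60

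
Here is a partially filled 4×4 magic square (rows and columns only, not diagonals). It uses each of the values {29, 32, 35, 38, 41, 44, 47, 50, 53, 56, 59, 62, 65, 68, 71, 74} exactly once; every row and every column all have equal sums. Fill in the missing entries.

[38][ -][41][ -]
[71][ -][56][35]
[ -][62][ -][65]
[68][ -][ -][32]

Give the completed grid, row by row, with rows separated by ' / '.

The 16 entries sum to 824, so each line sums to 824/4 = 206.
Using row 2: 71 + 56 + 35 + ? → (2,2) = 206 − 162 = 44.
Column 1 needs 206; the known cells sum to 177, so (3,1) = 29.
From column 4, 206 − (35 + 65 + 32) gives (1,4) = 74.
From row 1, 206 − (38 + 41 + 74) gives (1,2) = 53.
The remaining cell in row 3 is (3,3) = 206 − 156 = 50.
Using column 2: 53 + 44 + 62 + ? → (4,2) = 206 − 159 = 47.
From column 3, 206 − (41 + 56 + 50) gives (4,3) = 59.

38 53 41 74 / 71 44 56 35 / 29 62 50 65 / 68 47 59 32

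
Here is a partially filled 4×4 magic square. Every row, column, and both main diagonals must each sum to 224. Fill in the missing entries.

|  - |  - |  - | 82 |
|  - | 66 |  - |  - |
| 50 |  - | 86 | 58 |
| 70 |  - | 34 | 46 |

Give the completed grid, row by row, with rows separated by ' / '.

Row 3: 50 + 86 + 58 + ? = 224, so (3,2) = 30.
Row 4: 70 + 34 + 46 + ? = 224, so (4,2) = 74.
Column 2: 66 + 30 + 74 + ? = 224, so (1,2) = 54.
Column 4 needs 224; the known cells sum to 186, so (2,4) = 38.
Main diagonal: 66 + 86 + 46 + ? = 224, so (1,1) = 26.
Anti-diagonal: 82 + 30 + 70 + ? = 224, so (2,3) = 42.
Row 1 must total 224; the given cells sum to 162, so (1,3) = 62.
Row 2 must total 224; the given cells sum to 146, so (2,1) = 78.

26 54 62 82 / 78 66 42 38 / 50 30 86 58 / 70 74 34 46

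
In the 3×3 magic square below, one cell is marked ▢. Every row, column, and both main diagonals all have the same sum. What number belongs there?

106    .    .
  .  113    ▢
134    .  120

Main diagonal is complete and sums to 339; that is the magic constant.
Row 3: 134 + 120 + ? = 339, so (3,2) = 85.
From column 1, 339 − (106 + 134) gives (2,1) = 99.
Column 2: 113 + 85 + ? = 339, so (1,2) = 141.
The remaining cell in anti-diagonal is (1,3) = 339 − 247 = 92.
Row 2 needs 339; the known cells sum to 212, so (2,3) = 127.

127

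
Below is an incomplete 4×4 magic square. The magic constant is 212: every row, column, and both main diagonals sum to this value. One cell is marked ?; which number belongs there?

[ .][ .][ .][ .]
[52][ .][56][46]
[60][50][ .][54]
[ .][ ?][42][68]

From row 2, 212 − (52 + 56 + 46) gives (2,2) = 58.
Using row 3: 60 + 50 + 54 + ? → (3,3) = 212 − 164 = 48.
Column 3 must total 212; the given cells sum to 146, so (1,3) = 66.
Column 4 needs 212; the known cells sum to 168, so (1,4) = 44.
From main diagonal, 212 − (58 + 48 + 68) gives (1,1) = 38.
From anti-diagonal, 212 − (44 + 56 + 50) gives (4,1) = 62.
The remaining cell in row 1 is (1,2) = 212 − 148 = 64.
Row 4: 62 + 42 + 68 + ? = 212, so (4,2) = 40.

40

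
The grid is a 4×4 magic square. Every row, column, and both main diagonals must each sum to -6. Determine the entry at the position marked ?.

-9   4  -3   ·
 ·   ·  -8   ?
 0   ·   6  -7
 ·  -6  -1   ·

3

From row 1, -6 − (-9 + 4 + (-3)) gives (1,4) = 2.
Row 3: 0 + 6 + (-7) + ? = -6, so (3,2) = -5.
Column 2: 4 + (-5) + (-6) + ? = -6, so (2,2) = 1.
Main diagonal must total -6; the given cells sum to -2, so (4,4) = -4.
Anti-diagonal must total -6; the given cells sum to -11, so (4,1) = 5.
Column 1: -9 + 0 + 5 + ? = -6, so (2,1) = -2.
From column 4, -6 − (2 + (-7) + (-4)) gives (2,4) = 3.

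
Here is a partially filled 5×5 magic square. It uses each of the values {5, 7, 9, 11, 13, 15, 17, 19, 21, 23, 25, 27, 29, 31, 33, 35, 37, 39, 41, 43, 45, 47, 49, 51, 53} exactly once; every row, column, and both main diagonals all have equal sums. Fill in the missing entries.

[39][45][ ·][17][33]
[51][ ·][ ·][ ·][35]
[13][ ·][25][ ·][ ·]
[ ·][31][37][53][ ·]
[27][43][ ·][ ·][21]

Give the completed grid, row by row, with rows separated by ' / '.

The 25 entries sum to 725, so each line sums to 725/5 = 145.
Row 1 needs 145; the known cells sum to 134, so (1,3) = 11.
The remaining cell in column 1 is (4,1) = 145 − 130 = 15.
Main diagonal: 39 + 25 + 53 + 21 + ? = 145, so (2,2) = 7.
The remaining cell in anti-diagonal is (2,4) = 145 − 116 = 29.
The remaining cell in row 2 is (2,3) = 145 − 122 = 23.
Row 4 must total 145; the given cells sum to 136, so (4,5) = 9.
Column 2 needs 145; the known cells sum to 126, so (3,2) = 19.
From column 3, 145 − (11 + 23 + 25 + 37) gives (5,3) = 49.
From column 5, 145 − (33 + 35 + 9 + 21) gives (3,5) = 47.
Row 3: 13 + 19 + 25 + 47 + ? = 145, so (3,4) = 41.
Row 5 needs 145; the known cells sum to 140, so (5,4) = 5.

39 45 11 17 33 / 51 7 23 29 35 / 13 19 25 41 47 / 15 31 37 53 9 / 27 43 49 5 21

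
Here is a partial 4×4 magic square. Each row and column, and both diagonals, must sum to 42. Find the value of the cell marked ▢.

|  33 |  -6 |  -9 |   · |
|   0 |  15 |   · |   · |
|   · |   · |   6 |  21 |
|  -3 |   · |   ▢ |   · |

27

From row 1, 42 − (33 + (-6) + (-9)) gives (1,4) = 24.
The remaining cell in column 1 is (3,1) = 42 − 30 = 12.
The remaining cell in main diagonal is (4,4) = 42 − 54 = -12.
Row 3 needs 42; the known cells sum to 39, so (3,2) = 3.
Column 2 needs 42; the known cells sum to 12, so (4,2) = 30.
Column 4 needs 42; the known cells sum to 33, so (2,4) = 9.
The remaining cell in anti-diagonal is (2,3) = 42 − 24 = 18.
Row 4: -3 + 30 + (-12) + ? = 42, so (4,3) = 27.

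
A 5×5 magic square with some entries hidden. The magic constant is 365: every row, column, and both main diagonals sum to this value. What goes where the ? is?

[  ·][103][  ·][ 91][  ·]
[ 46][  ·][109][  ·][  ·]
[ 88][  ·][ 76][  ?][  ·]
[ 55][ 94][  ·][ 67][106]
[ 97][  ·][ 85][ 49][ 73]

100

Row 4 must total 365; the given cells sum to 322, so (4,3) = 43.
Row 5 must total 365; the given cells sum to 304, so (5,2) = 61.
Column 1 must total 365; the given cells sum to 286, so (1,1) = 79.
From column 3, 365 − (109 + 76 + 43 + 85) gives (1,3) = 52.
Using main diagonal: 79 + 76 + 67 + 73 + ? → (2,2) = 365 − 295 = 70.
The remaining cell in row 1 is (1,5) = 365 − 325 = 40.
Column 2 must total 365; the given cells sum to 328, so (3,2) = 37.
Anti-diagonal must total 365; the given cells sum to 307, so (2,4) = 58.
Row 2: 46 + 70 + 109 + 58 + ? = 365, so (2,5) = 82.
Column 4 needs 365; the known cells sum to 265, so (3,4) = 100.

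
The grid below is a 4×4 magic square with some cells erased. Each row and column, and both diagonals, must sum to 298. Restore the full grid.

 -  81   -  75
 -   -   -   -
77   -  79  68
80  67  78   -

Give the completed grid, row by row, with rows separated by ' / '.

The remaining cell in row 3 is (3,2) = 298 − 224 = 74.
Using row 4: 80 + 67 + 78 + ? → (4,4) = 298 − 225 = 73.
Column 2 needs 298; the known cells sum to 222, so (2,2) = 76.
Column 4 must total 298; the given cells sum to 216, so (2,4) = 82.
From main diagonal, 298 − (76 + 79 + 73) gives (1,1) = 70.
Using anti-diagonal: 75 + 74 + 80 + ? → (2,3) = 298 − 229 = 69.
Row 1 must total 298; the given cells sum to 226, so (1,3) = 72.
From row 2, 298 − (76 + 69 + 82) gives (2,1) = 71.

70 81 72 75 / 71 76 69 82 / 77 74 79 68 / 80 67 78 73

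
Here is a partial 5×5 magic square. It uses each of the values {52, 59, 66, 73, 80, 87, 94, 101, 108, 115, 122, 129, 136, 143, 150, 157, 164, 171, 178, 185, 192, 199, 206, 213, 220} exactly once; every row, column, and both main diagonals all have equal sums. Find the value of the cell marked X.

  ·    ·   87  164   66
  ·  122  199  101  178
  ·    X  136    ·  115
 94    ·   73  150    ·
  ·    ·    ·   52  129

The 25 entries sum to 3400, so each line sums to 3400/5 = 680.
From row 2, 680 − (122 + 199 + 101 + 178) gives (2,1) = 80.
Column 3 must total 680; the given cells sum to 495, so (5,3) = 185.
The remaining cell in column 4 is (3,4) = 680 − 467 = 213.
Using column 5: 66 + 178 + 115 + 129 + ? → (4,5) = 680 − 488 = 192.
Using main diagonal: 122 + 136 + 150 + 129 + ? → (1,1) = 680 − 537 = 143.
Row 1: 143 + 87 + 164 + 66 + ? = 680, so (1,2) = 220.
Using row 4: 94 + 73 + 150 + 192 + ? → (4,2) = 680 − 509 = 171.
Anti-diagonal must total 680; the given cells sum to 474, so (5,1) = 206.
Row 5: 206 + 185 + 52 + 129 + ? = 680, so (5,2) = 108.
Column 1 must total 680; the given cells sum to 523, so (3,1) = 157.
Column 2 must total 680; the given cells sum to 621, so (3,2) = 59.

59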